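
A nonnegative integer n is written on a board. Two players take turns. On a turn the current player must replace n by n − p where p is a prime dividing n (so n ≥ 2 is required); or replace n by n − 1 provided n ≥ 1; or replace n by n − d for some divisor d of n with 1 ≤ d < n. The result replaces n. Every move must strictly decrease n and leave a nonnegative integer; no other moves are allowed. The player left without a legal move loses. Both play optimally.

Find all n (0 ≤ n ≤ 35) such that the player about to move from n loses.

0, 4, 9, 14, 20, 26, 32, 35

Compute win/loss labels from the base case upward. A position with no move is L. Any other position is W if it can reach an L in one move, else L.
n=0: no move → L
n=1: W (go to 0, an L position)
n=2: W (go to 0, an L position)
n=3: W (go to 0, an L position)
n=4: L (options 2(W), 3(W) are all W)
n=5: W (go to 0, an L position)
n=6: W (go to 4, an L position)
n=7: W (go to 0, an L position)
n=8: W (go to 4, an L position)
n=9: L (options 6(W), 8(W) are all W)
n=10: W (go to 9, an L position)
n=11: W (go to 0, an L position)
n=12: W (go to 9, an L position)
n=13: W (go to 0, an L position)
n=14: L (options 7(W), 12(W), 13(W) are all W)
n=15: W (go to 14, an L position)
n=16: W (go to 14, an L position)
n=17: W (go to 0, an L position)
n=18: W (go to 9, an L position)
n=19: W (go to 0, an L position)
n=20: L (options 10(W), 15(W), 16(W), 18(W), 19(W) are all W)
n=21: W (go to 14, an L position)
n=22: W (go to 20, an L position)
n=23: W (go to 0, an L position)
n=24: W (go to 20, an L position)
n=25: W (go to 20, an L position)
n=26: L (options 13(W), 24(W), 25(W) are all W)
n=27: W (go to 26, an L position)
n=28: W (go to 14, an L position)
n=29: W (go to 0, an L position)
n=30: W (go to 20, an L position)
n=31: W (go to 0, an L position)
n=32: L (options 16(W), 24(W), 28(W), 30(W), 31(W) are all W)
n=33: W (go to 32, an L position)
n=34: W (go to 32, an L position)
n=35: L (options 28(W), 30(W), 34(W) are all W)
Reading off the rows marked L gives the requested list; there are 8 such values of n.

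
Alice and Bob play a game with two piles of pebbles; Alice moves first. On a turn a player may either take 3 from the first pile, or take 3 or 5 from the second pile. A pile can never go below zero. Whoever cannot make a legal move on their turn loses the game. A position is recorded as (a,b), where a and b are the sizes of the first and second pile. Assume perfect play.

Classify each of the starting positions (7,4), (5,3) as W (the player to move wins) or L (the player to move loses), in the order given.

Build the W/L table. Terminal = L. A non-terminal position is W if it has a move to some L; otherwise it is L.
No move ever increases a pile, so every position that can arise here has a ≤ 7 and b ≤ 4; it is enough to label the cells with 0 ≤ a ≤ 7 and 0 ≤ b ≤ 4.
Every move lowers a or b (never raises either), so fill the grid row by row in increasing a, and left to right within a row: each cell's successors are then already labelled.
      b=0  b=1  b=2  b=3  b=4
a=0:    L    L    L    W    W
a=1:    L    L    L    W    W
a=2:    L    L    L    W    W
a=3:    W    W    W    L    L
a=4:    W    W    W    L    L
a=5:    W    W    W    L    L
a=6:    L    L    L    W    W
a=7:    L    L    L    W    W
Cells with no legal move (terminal, hence L): (0,0), (0,1), (0,2), (1,0), (1,1), (1,2), (2,0), (2,1), (2,2).
The remaining L cells, each justified by listing all of its moves:
(3,3): →(0,3)(W), (3,0)(W) — all W, so L
(3,4): →(0,4)(W), (3,1)(W) — all W, so L
(4,3): →(1,3)(W), (4,0)(W) — all W, so L
(4,4): →(1,4)(W), (4,1)(W) — all W, so L
(5,3): →(2,3)(W), (5,0)(W) — all W, so L
(5,4): →(2,4)(W), (5,1)(W) — all W, so L
(6,0): →(3,0)(W) only, which is W, so L
(6,1): →(3,1)(W) only, which is W, so L
(6,2): →(3,2)(W) only, which is W, so L
(7,0): →(4,0)(W) only, which is W, so L
(7,1): →(4,1)(W) only, which is W, so L
(7,2): →(4,2)(W) only, which is W, so L
Every other cell has at least one move into one of the L cells above, so it is W.
(7,4): the move to (4,4) reaches an L cell, so W
(5,3): one of the L cells justified above, so L

(7,4): W, (5,3): L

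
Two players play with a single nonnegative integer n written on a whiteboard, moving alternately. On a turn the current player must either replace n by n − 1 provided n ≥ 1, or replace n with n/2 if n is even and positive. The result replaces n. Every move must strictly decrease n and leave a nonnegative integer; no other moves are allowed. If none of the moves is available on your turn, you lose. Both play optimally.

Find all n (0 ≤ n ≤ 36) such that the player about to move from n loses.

0, 2, 5, 7, 9, 11, 13, 15, 17, 19, 21, 23, 25, 27, 29, 31, 33, 35

Positions with no move are L. A position that does have a move is losing for the player to move precisely when every available move leads to a winning position for the opponent. Fill in the labels:
n=0: no move → L
n=1: →0(L), so W
n=2: →1(W) only, which is W, so L
n=3: →2(L), so W
n=4: →2(L), so W
n=5: →4(W) only, which is W, so L
n=6: →5(L), so W
n=7: →6(W) only, which is W, so L
n=8: →7(L), so W
n=9: →8(W) only, which is W, so L
n=10: →5(L), so W
n=11: →10(W) only, which is W, so L
n=12: →11(L), so W
n=13: →12(W) only, which is W, so L
n=14: →7(L), so W
n=15: →14(W) only, which is W, so L
n=16: →15(L), so W
n=17: →16(W) only, which is W, so L
n=18: →9(L), so W
n=19: →18(W) only, which is W, so L
n=20: →19(L), so W
n=21: →20(W) only, which is W, so L
n=22: →11(L), so W
n=23: →22(W) only, which is W, so L
n=24: →23(L), so W
n=25: →24(W) only, which is W, so L
n=26: →13(L), so W
n=27: →26(W) only, which is W, so L
n=28: →27(L), so W
n=29: →28(W) only, which is W, so L
n=30: →15(L), so W
n=31: →30(W) only, which is W, so L
n=32: →31(L), so W
n=33: →32(W) only, which is W, so L
n=34: →17(L), so W
n=35: →34(W) only, which is W, so L
n=36: →35(L), so W
The losing starting values of n are exactly the entries labelled L in this table (18 of them).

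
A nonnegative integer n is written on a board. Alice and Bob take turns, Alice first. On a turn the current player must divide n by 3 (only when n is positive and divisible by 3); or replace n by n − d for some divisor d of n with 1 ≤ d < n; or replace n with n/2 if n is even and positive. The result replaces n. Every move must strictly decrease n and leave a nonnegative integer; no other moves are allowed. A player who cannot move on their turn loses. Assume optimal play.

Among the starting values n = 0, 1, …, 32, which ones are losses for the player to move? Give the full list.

0, 1, 4, 7, 9, 11, 13, 15, 17, 19, 23, 25, 28, 31

Positions with no move are L. A position that does have a move is losing for the player to move precisely when every available move leads to a winning position for the opponent. Fill in the labels:
n=0: no move → L
n=1: no move → L
n=2: can move to 1, which is L ⇒ W
n=3: can move to 1, which is L ⇒ W
n=4: moves to 2(W), 3(W); every one is W ⇒ L
n=5: can move to 4, which is L ⇒ W
n=6: can move to 4, which is L ⇒ W
n=7: the only move is to 6(W), a W ⇒ L
n=8: can move to 4, which is L ⇒ W
n=9: moves to 3(W), 6(W), 8(W); every one is W ⇒ L
n=10: can move to 9, which is L ⇒ W
n=11: the only move is to 10(W), a W ⇒ L
n=12: can move to 4, which is L ⇒ W
n=13: the only move is to 12(W), a W ⇒ L
n=14: can move to 7, which is L ⇒ W
n=15: moves to 5(W), 10(W), 12(W), 14(W); every one is W ⇒ L
n=16: can move to 15, which is L ⇒ W
n=17: the only move is to 16(W), a W ⇒ L
n=18: can move to 9, which is L ⇒ W
n=19: the only move is to 18(W), a W ⇒ L
n=20: can move to 15, which is L ⇒ W
n=21: can move to 7, which is L ⇒ W
n=22: can move to 11, which is L ⇒ W
n=23: the only move is to 22(W), a W ⇒ L
n=24: can move to 23, which is L ⇒ W
n=25: moves to 20(W), 24(W); every one is W ⇒ L
n=26: can move to 13, which is L ⇒ W
n=27: can move to 9, which is L ⇒ W
n=28: moves to 14(W), 21(W), 24(W), 26(W), 27(W); every one is W ⇒ L
n=29: can move to 28, which is L ⇒ W
n=30: can move to 15, which is L ⇒ W
n=31: the only move is to 30(W), a W ⇒ L
n=32: can move to 28, which is L ⇒ W
The losing starting values of n are exactly the entries labelled L in this table (14 of them).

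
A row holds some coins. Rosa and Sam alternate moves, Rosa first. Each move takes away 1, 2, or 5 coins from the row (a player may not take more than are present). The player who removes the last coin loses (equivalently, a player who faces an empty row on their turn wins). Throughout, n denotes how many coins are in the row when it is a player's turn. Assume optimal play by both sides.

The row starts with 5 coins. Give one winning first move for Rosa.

Use the standard recursion: the mover wins at a terminal position; elsewhere, the mover wins exactly when some move hands the opponent an L position.
n=0: no move; the opponent has just taken the last coin and therefore loses → W
n=1: the only move is to 0(W), a W ⇒ L
n=2: can move to 1, which is L ⇒ W
n=3: can move to 1, which is L ⇒ W
n=4: moves to 3(W), 2(W); every one is W ⇒ L
n=5: can move to 4, which is L ⇒ W
From 5, the L positions reachable in one move are: 4.

Remove 1, leaving 4.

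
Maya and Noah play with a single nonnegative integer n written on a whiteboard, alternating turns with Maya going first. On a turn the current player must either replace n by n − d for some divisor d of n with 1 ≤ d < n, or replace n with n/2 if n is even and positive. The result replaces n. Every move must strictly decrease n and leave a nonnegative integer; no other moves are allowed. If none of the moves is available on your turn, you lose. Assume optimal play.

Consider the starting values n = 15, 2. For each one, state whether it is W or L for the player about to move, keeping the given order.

15: L, 2: W

Work bottom-up. With no move the player to move loses. Otherwise the position is W if at least one move leads to an L position for the opponent, and L if every move leads to a W.
n=0: no move → L
n=1: no move → L
n=2: →1(L), so W
n=3: →2(W) only, which is W, so L
n=4: →3(L), so W
n=5: →4(W) only, which is W, so L
n=6: →3(L), so W
n=7: →6(W) only, which is W, so L
n=8: →7(L), so W
n=9: →6(W), 8(W) — all W, so L
n=10: →5(L), so W
n=11: →10(W) only, which is W, so L
n=12: →9(L), so W
n=13: →12(W) only, which is W, so L
n=14: →7(L), so W
n=15: →10(W), 12(W), 14(W) — all W, so L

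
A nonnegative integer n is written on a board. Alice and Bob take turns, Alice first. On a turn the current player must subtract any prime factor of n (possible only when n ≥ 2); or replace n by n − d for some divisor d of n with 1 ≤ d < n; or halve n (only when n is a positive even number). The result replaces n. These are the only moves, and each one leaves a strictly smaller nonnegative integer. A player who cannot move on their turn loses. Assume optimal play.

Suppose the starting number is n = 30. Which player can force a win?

Alice wins.

Use the standard recursion: the mover loses at a terminal position; elsewhere, the mover wins exactly when some move hands the opponent an L position.
n=0: no move → L
n=1: no move → L
n=2: →0(L), so W
n=3: →0(L), so W
n=4: →2(W), 3(W) — all W, so L
n=5: →0(L), so W
n=6: →4(L), so W
n=7: →0(L), so W
n=8: →4(L), so W
n=9: →6(W), 8(W) — all W, so L
n=10: →9(L), so W
n=11: →0(L), so W
n=12: →9(L), so W
n=13: →0(L), so W
n=14: →7(W), 12(W), 13(W) — all W, so L
n=15: →14(L), so W
n=16: →14(L), so W
n=17: →0(L), so W
n=18: →9(L), so W
n=19: →0(L), so W
n=20: →10(W), 15(W), 16(W), 18(W), 19(W) — all W, so L
n=21: →14(L), so W
n=22: →20(L), so W
n=23: →0(L), so W
n=24: →20(L), so W
n=25: →20(L), so W
n=26: →13(W), 24(W), 25(W) — all W, so L
n=27: →26(L), so W
n=28: →14(L), so W
n=29: →0(L), so W
n=30: →20(L), so W
From 30 Alice can move to 20, reaching an L position.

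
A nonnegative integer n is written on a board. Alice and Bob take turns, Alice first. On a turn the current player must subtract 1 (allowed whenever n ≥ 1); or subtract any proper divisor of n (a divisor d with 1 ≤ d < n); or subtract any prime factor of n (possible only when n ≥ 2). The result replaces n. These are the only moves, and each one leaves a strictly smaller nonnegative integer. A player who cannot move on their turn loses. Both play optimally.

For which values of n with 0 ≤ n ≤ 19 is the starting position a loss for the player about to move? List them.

0, 4, 9, 14

Label each position W (a win for the player to move) or L (a loss). A position with no legal move is L; any other position is W exactly when some move reaches an L, and L when every move reaches a W.
n=0: no move → L
n=1: can move to 0, which is L ⇒ W
n=2: can move to 0, which is L ⇒ W
n=3: can move to 0, which is L ⇒ W
n=4: moves to 2(W), 3(W); every one is W ⇒ L
n=5: can move to 0, which is L ⇒ W
n=6: can move to 4, which is L ⇒ W
n=7: can move to 0, which is L ⇒ W
n=8: can move to 4, which is L ⇒ W
n=9: moves to 6(W), 8(W); every one is W ⇒ L
n=10: can move to 9, which is L ⇒ W
n=11: can move to 0, which is L ⇒ W
n=12: can move to 9, which is L ⇒ W
n=13: can move to 0, which is L ⇒ W
n=14: moves to 7(W), 12(W), 13(W); every one is W ⇒ L
n=15: can move to 14, which is L ⇒ W
n=16: can move to 14, which is L ⇒ W
n=17: can move to 0, which is L ⇒ W
n=18: can move to 9, which is L ⇒ W
n=19: can move to 0, which is L ⇒ W
Reading off the rows marked L gives the requested list; there are 4 such values of n.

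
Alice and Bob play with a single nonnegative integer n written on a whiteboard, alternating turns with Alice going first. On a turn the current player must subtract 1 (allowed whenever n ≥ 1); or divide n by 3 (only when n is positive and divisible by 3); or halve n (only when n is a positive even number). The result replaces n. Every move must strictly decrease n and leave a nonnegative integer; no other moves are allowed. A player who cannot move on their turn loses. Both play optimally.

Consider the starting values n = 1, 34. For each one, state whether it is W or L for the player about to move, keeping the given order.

1: W, 34: L

Classify positions by backward induction: terminal positions (no move available) are L. From any other position, the mover wins iff some move reaches an L.
n=0: no move → L
n=1: W (go to 0, an L position)
n=2: L (sole option 1(W) is W)
n=3: W (go to 2, an L position)
n=4: W (go to 2, an L position)
n=5: L (sole option 4(W) is W)
n=6: W (go to 2, an L position)
n=7: L (sole option 6(W) is W)
n=8: W (go to 7, an L position)
n=9: L (options 3(W), 8(W) are all W)
n=10: W (go to 5, an L position)
n=11: L (sole option 10(W) is W)
n=12: W (go to 11, an L position)
n=13: L (sole option 12(W) is W)
n=14: W (go to 7, an L position)
n=15: W (go to 5, an L position)
n=16: L (options 8(W), 15(W) are all W)
n=17: W (go to 16, an L position)
n=18: W (go to 9, an L position)
n=19: L (sole option 18(W) is W)
n=20: W (go to 19, an L position)
n=21: W (go to 7, an L position)
n=22: W (go to 11, an L position)
n=23: L (sole option 22(W) is W)
n=24: W (go to 23, an L position)
n=25: L (sole option 24(W) is W)
n=26: W (go to 13, an L position)
n=27: W (go to 9, an L position)
n=28: L (options 14(W), 27(W) are all W)
n=29: W (go to 28, an L position)
n=30: L (options 10(W), 15(W), 29(W) are all W)
n=31: W (go to 30, an L position)
n=32: W (go to 16, an L position)
n=33: W (go to 11, an L position)
n=34: L (options 17(W), 33(W) are all W)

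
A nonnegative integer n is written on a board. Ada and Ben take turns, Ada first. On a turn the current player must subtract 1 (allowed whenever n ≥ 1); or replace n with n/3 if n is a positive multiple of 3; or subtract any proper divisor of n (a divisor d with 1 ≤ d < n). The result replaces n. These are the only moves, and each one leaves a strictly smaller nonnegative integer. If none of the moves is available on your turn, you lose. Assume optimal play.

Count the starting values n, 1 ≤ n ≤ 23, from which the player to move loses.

Use the standard recursion: the mover loses at a terminal position; elsewhere, the mover wins exactly when some move hands the opponent an L position.
n=0: no move → L
n=1: →0(L), so W
n=2: →1(W) only, which is W, so L
n=3: →2(L), so W
n=4: →2(L), so W
n=5: →4(W) only, which is W, so L
n=6: →2(L), so W
n=7: →6(W) only, which is W, so L
n=8: →7(L), so W
n=9: →3(W), 6(W), 8(W) — all W, so L
n=10: →5(L), so W
n=11: →10(W) only, which is W, so L
n=12: →9(L), so W
n=13: →12(W) only, which is W, so L
n=14: →7(L), so W
n=15: →5(L), so W
n=16: →8(W), 12(W), 14(W), 15(W) — all W, so L
n=17: →16(L), so W
n=18: →9(L), so W
n=19: →18(W) only, which is W, so L
n=20: →16(L), so W
n=21: →7(L), so W
n=22: →11(L), so W
n=23: →22(W) only, which is W, so L
L entries with 1 ≤ n ≤ 23 (n=0 is outside the asked range and is not counted): n = 2, 5, 7, 9, 11, 13, 16, 19, 23; that makes 9.

9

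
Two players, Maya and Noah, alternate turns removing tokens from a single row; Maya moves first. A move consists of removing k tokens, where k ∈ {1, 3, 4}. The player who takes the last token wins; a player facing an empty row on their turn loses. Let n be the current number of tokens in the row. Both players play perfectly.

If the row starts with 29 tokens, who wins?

Work bottom-up. With no move the player to move loses. Otherwise the position is W if at least one move leads to an L position for the opponent, and L if every move leads to a W.
n=0: no move → L
n=1: can move to 0, which is L ⇒ W
n=2: the only move is to 1(W), a W ⇒ L
n=3: can move to 2, which is L ⇒ W
n=4: can move to 0, which is L ⇒ W
n=5: can move to 2, which is L ⇒ W
n=6: can move to 2, which is L ⇒ W
n=7: moves to 6(W), 4(W), 3(W); every one is W ⇒ L
n=8: can move to 7, which is L ⇒ W
n=9: moves to 8(W), 6(W), 5(W); every one is W ⇒ L
n=10: can move to 9, which is L ⇒ W
n=11: can move to 7, which is L ⇒ W
n=12: can move to 9, which is L ⇒ W
n=13: can move to 9, which is L ⇒ W
n=14: moves to 13(W), 11(W), 10(W); every one is W ⇒ L
n=15: can move to 14, which is L ⇒ W
n=16: moves to 15(W), 13(W), 12(W); every one is W ⇒ L
n=17: can move to 16, which is L ⇒ W
n=18: can move to 14, which is L ⇒ W
n=19: can move to 16, which is L ⇒ W
n=20: can move to 16, which is L ⇒ W
n=21: moves to 20(W), 18(W), 17(W); every one is W ⇒ L
n=22: can move to 21, which is L ⇒ W
n=23: moves to 22(W), 20(W), 19(W); every one is W ⇒ L
n=24: can move to 23, which is L ⇒ W
n=25: can move to 21, which is L ⇒ W
n=26: can move to 23, which is L ⇒ W
n=27: can move to 23, which is L ⇒ W
n=28: moves to 27(W), 25(W), 24(W); every one is W ⇒ L
n=29: can move to 28, which is L ⇒ W
From 29 Maya can remove 1, leaving 28, reaching an L position.

Maya wins.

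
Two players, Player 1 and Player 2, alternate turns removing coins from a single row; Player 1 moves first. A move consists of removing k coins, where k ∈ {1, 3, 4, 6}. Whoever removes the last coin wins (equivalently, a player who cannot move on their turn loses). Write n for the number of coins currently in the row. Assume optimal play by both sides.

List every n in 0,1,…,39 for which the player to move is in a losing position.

Work bottom-up. With no move the player to move loses. Otherwise the position is W if at least one move leads to an L position for the opponent, and L if every move leads to a W.
n=0: no move → L
n=1: can move to 0, which is L ⇒ W
n=2: the only move is to 1(W), a W ⇒ L
n=3: can move to 2, which is L ⇒ W
n=4: can move to 0, which is L ⇒ W
n=5: can move to 2, which is L ⇒ W
n=6: can move to 2, which is L ⇒ W
n=7: moves to 6(W), 4(W), 3(W), 1(W); every one is W ⇒ L
n=8: can move to 7, which is L ⇒ W
n=9: moves to 8(W), 6(W), 5(W), 3(W); every one is W ⇒ L
n=10: can move to 9, which is L ⇒ W
n=11: can move to 7, which is L ⇒ W
n=12: can move to 9, which is L ⇒ W
n=13: can move to 9, which is L ⇒ W
n=14: moves to 13(W), 11(W), 10(W), 8(W); every one is W ⇒ L
n=15: can move to 14, which is L ⇒ W
n=16: moves to 15(W), 13(W), 12(W), 10(W); every one is W ⇒ L
n=17: can move to 16, which is L ⇒ W
n=18: can move to 14, which is L ⇒ W
n=19: can move to 16, which is L ⇒ W
n=20: can move to 16, which is L ⇒ W
n=21: moves to 20(W), 18(W), 17(W), 15(W); every one is W ⇒ L
n=22: can move to 21, which is L ⇒ W
n=23: moves to 22(W), 20(W), 19(W), 17(W); every one is W ⇒ L
n=24: can move to 23, which is L ⇒ W
n=25: can move to 21, which is L ⇒ W
n=26: can move to 23, which is L ⇒ W
n=27: can move to 23, which is L ⇒ W
n=28: moves to 27(W), 25(W), 24(W), 22(W); every one is W ⇒ L
n=29: can move to 28, which is L ⇒ W
n=30: moves to 29(W), 27(W), 26(W), 24(W); every one is W ⇒ L
n=31: can move to 30, which is L ⇒ W
n=32: can move to 28, which is L ⇒ W
n=33: can move to 30, which is L ⇒ W
n=34: can move to 30, which is L ⇒ W
n=35: moves to 34(W), 32(W), 31(W), 29(W); every one is W ⇒ L
n=36: can move to 35, which is L ⇒ W
n=37: moves to 36(W), 34(W), 33(W), 31(W); every one is W ⇒ L
n=38: can move to 37, which is L ⇒ W
n=39: can move to 35, which is L ⇒ W
Reading off the rows marked L gives the requested list; there are 12 such values of n.

0, 2, 7, 9, 14, 16, 21, 23, 28, 30, 35, 37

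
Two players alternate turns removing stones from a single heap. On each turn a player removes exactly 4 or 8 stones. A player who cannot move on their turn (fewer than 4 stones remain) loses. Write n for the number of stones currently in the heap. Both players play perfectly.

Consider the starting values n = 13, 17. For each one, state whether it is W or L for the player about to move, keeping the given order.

13: L, 17: W

Use the standard recursion: the mover loses at a terminal position; elsewhere, the mover wins exactly when some move hands the opponent an L position.
n=0: no move → L
n=1: no move → L
n=2: no move → L
n=3: no move → L
n=4: can move to 0, which is L ⇒ W
n=5: can move to 1, which is L ⇒ W
n=6: can move to 2, which is L ⇒ W
n=7: can move to 3, which is L ⇒ W
n=8: can move to 0, which is L ⇒ W
n=9: can move to 1, which is L ⇒ W
n=10: can move to 2, which is L ⇒ W
n=11: can move to 3, which is L ⇒ W
n=12: moves to 8(W), 4(W); every one is W ⇒ L
n=13: moves to 9(W), 5(W); every one is W ⇒ L
n=14: moves to 10(W), 6(W); every one is W ⇒ L
n=15: moves to 11(W), 7(W); every one is W ⇒ L
n=16: can move to 12, which is L ⇒ W
n=17: can move to 13, which is L ⇒ W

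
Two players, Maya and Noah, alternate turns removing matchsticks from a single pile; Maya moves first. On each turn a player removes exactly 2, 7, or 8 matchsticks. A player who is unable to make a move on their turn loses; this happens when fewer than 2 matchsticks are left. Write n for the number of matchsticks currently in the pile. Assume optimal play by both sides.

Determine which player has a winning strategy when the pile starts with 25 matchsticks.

Build the W/L table. Terminal = L. A non-terminal position is W if it has a move to some L; otherwise it is L.
n=0: no move → L
n=1: no move → L
n=2: →0(L), so W
n=3: →1(L), so W
n=4: →2(W) only, which is W, so L
n=5: →3(W) only, which is W, so L
n=6: →4(L), so W
n=7: →5(L), so W
n=8: →1(L), so W
n=9: →1(L), so W
n=10: →8(W), 3(W), 2(W) — all W, so L
n=11: →4(L), so W
n=12: →10(L), so W
n=13: →5(L), so W
n=14: →12(W), 7(W), 6(W) — all W, so L
n=15: →13(W), 8(W), 7(W) — all W, so L
n=16: →14(L), so W
n=17: →15(L), so W
n=18: →10(L), so W
n=19: →17(W), 12(W), 11(W) — all W, so L
n=20: →18(W), 13(W), 12(W) — all W, so L
n=21: →19(L), so W
n=22: →20(L), so W
n=23: →15(L), so W
n=24: →22(W), 17(W), 16(W) — all W, so L
n=25: →23(W), 18(W), 17(W) — all W, so L
The starting position 25 is L: whatever Maya does, the opponent receives a W position.

Noah wins.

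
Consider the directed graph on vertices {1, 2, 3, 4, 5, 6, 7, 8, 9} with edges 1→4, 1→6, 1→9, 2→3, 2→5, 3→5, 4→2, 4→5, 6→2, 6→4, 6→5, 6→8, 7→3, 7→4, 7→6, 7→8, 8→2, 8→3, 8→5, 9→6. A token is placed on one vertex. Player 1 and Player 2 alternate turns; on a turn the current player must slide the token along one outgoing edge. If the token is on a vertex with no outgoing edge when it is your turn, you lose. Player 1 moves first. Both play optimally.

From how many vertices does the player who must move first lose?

3

Build the W/L table. Terminal = L. A non-terminal position is W if it has a move to some L; otherwise it is L.
Every edge goes from a vertex to one that appears earlier in the order 5, 3, 2, 8, 4, 6, 7, 9, 1, so processing vertices in that order labels each vertex after all of its successors.
5: no outgoing edge → L
3: can move to 5, which is L ⇒ W
2: can move to 5, which is L ⇒ W
8: can move to 5, which is L ⇒ W
4: can move to 5, which is L ⇒ W
6: can move to 5, which is L ⇒ W
7: moves to 6(W), 4(W), 8(W), 3(W); every one is W ⇒ L
9: the only move is to 6(W), a W ⇒ L
1: can move to 9, which is L ⇒ W
The L vertices are 5, 7, 9; that is 3 in all.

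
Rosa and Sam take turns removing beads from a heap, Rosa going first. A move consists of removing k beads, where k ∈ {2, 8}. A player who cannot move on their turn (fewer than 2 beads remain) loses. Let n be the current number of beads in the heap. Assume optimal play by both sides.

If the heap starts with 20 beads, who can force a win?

Sam wins.

Label each position W (a win for the player to move) or L (a loss). A position with no legal move is L; any other position is W exactly when some move reaches an L, and L when every move reaches a W.
n=0: no move → L
n=1: no move → L
n=2: can move to 0, which is L ⇒ W
n=3: can move to 1, which is L ⇒ W
n=4: the only move is to 2(W), a W ⇒ L
n=5: the only move is to 3(W), a W ⇒ L
n=6: can move to 4, which is L ⇒ W
n=7: can move to 5, which is L ⇒ W
n=8: can move to 0, which is L ⇒ W
n=9: can move to 1, which is L ⇒ W
n=10: moves to 8(W), 2(W); every one is W ⇒ L
n=11: moves to 9(W), 3(W); every one is W ⇒ L
n=12: can move to 10, which is L ⇒ W
n=13: can move to 11, which is L ⇒ W
n=14: moves to 12(W), 6(W); every one is W ⇒ L
n=15: moves to 13(W), 7(W); every one is W ⇒ L
n=16: can move to 14, which is L ⇒ W
n=17: can move to 15, which is L ⇒ W
n=18: can move to 10, which is L ⇒ W
n=19: can move to 11, which is L ⇒ W
n=20: moves to 18(W), 12(W); every one is W ⇒ L
Every move from 20 reaches a W position, so the mover loses.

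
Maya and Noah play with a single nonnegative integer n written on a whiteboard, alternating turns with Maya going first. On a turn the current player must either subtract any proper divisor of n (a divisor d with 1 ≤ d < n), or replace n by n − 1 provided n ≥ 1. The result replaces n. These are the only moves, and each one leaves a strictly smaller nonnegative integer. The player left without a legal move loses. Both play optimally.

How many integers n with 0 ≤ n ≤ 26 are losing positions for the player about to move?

Work bottom-up. With no move the player to move loses. Otherwise the position is W if at least one move leads to an L position for the opponent, and L if every move leads to a W.
n=0: no move → L
n=1: W (go to 0, an L position)
n=2: L (sole option 1(W) is W)
n=3: W (go to 2, an L position)
n=4: W (go to 2, an L position)
n=5: L (sole option 4(W) is W)
n=6: W (go to 5, an L position)
n=7: L (sole option 6(W) is W)
n=8: W (go to 7, an L position)
n=9: L (options 6(W), 8(W) are all W)
n=10: W (go to 5, an L position)
n=11: L (sole option 10(W) is W)
n=12: W (go to 9, an L position)
n=13: L (sole option 12(W) is W)
n=14: W (go to 7, an L position)
n=15: L (options 10(W), 12(W), 14(W) are all W)
n=16: W (go to 15, an L position)
n=17: L (sole option 16(W) is W)
n=18: W (go to 9, an L position)
n=19: L (sole option 18(W) is W)
n=20: W (go to 15, an L position)
n=21: L (options 14(W), 18(W), 20(W) are all W)
n=22: W (go to 11, an L position)
n=23: L (sole option 22(W) is W)
n=24: W (go to 21, an L position)
n=25: L (options 20(W), 24(W) are all W)
n=26: W (go to 13, an L position)
L entries with 0 ≤ n ≤ 26: n = 0, 2, 5, 7, 9, 11, 13, 15, 17, 19, 21, 23, 25; that makes 13.

13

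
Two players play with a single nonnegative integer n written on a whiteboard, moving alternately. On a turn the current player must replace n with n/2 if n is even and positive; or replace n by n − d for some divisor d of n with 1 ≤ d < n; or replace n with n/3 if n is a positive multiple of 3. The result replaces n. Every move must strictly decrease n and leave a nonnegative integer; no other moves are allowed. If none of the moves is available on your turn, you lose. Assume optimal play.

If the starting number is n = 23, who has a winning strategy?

The second player wins.

Positions with no move are L. A position that does have a move is losing for the player to move precisely when every available move leads to a winning position for the opponent. Fill in the labels:
n=0: no move → L
n=1: no move → L
n=2: →1(L), so W
n=3: →1(L), so W
n=4: →2(W), 3(W) — all W, so L
n=5: →4(L), so W
n=6: →4(L), so W
n=7: →6(W) only, which is W, so L
n=8: →4(L), so W
n=9: →3(W), 6(W), 8(W) — all W, so L
n=10: →9(L), so W
n=11: →10(W) only, which is W, so L
n=12: →4(L), so W
n=13: →12(W) only, which is W, so L
n=14: →7(L), so W
n=15: →5(W), 10(W), 12(W), 14(W) — all W, so L
n=16: →15(L), so W
n=17: →16(W) only, which is W, so L
n=18: →9(L), so W
n=19: →18(W) only, which is W, so L
n=20: →15(L), so W
n=21: →7(L), so W
n=22: →11(L), so W
n=23: →22(W) only, which is W, so L
Every move from 23 reaches a W position, so the mover loses.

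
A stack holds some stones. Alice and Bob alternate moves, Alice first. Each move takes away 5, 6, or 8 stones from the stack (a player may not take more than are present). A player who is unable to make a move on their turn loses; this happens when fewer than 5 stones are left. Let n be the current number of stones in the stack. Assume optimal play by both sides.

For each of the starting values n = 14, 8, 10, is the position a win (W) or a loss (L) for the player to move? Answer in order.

Classify positions by backward induction: terminal positions (no move available) are L. From any other position, the mover wins iff some move reaches an L.
n=0: no move → L
n=1: no move → L
n=2: no move → L
n=3: no move → L
n=4: no move → L
n=5: can move to 0, which is L ⇒ W
n=6: can move to 1, which is L ⇒ W
n=7: can move to 2, which is L ⇒ W
n=8: can move to 3, which is L ⇒ W
n=9: can move to 4, which is L ⇒ W
n=10: can move to 4, which is L ⇒ W
n=11: can move to 3, which is L ⇒ W
n=12: can move to 4, which is L ⇒ W
n=13: moves to 8(W), 7(W), 5(W); every one is W ⇒ L
n=14: moves to 9(W), 8(W), 6(W); every one is W ⇒ L

14: L, 8: W, 10: W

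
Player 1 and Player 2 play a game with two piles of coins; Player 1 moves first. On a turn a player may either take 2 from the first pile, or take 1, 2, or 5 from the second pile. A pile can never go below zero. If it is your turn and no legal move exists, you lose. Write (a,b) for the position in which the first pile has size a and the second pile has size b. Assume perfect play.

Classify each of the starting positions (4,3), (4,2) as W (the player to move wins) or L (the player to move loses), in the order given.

Label each position W (a win for the player to move) or L (a loss). A position with no legal move is L; any other position is W exactly when some move reaches an L, and L when every move reaches a W.
No move ever increases a pile, so every position that can arise here has a ≤ 4 and b ≤ 3; it is enough to label the cells with 0 ≤ a ≤ 4 and 0 ≤ b ≤ 3.
Every move lowers a or b (never raises either), so fill the grid row by row in increasing a, and left to right within a row: each cell's successors are then already labelled.
      b=0  b=1  b=2  b=3
a=0:    L    W    W    L
a=1:    L    W    W    L
a=2:    W    L    W    W
a=3:    W    L    W    W
a=4:    L    W    W    L
Cells with no legal move (terminal, hence L): (0,0), (1,0).
The remaining L cells, each justified by listing all of its moves:
(0,3): →(0,2)(W), (0,1)(W) — all W, so L
(1,3): →(1,2)(W), (1,1)(W) — all W, so L
(2,1): →(0,1)(W), (2,0)(W) — all W, so L
(3,1): →(1,1)(W), (3,0)(W) — all W, so L
(4,0): →(2,0)(W) only, which is W, so L
(4,3): →(2,3)(W), (4,2)(W), (4,1)(W) — all W, so L
Every other cell has at least one move into one of the L cells above, so it is W.
(4,3): one of the L cells justified above, so L
(4,2): the move to (4,0) reaches an L cell, so W

(4,3): L, (4,2): W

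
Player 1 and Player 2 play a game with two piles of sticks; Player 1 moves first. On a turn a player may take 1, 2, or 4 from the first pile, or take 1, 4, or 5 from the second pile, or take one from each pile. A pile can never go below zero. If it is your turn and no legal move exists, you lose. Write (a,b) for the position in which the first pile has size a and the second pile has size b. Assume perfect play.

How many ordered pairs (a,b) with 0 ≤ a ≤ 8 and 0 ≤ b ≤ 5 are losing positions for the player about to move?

Classify positions by backward induction: terminal positions (no move available) are L. From any other position, the mover wins iff some move reaches an L.
Every move lowers a or b (never raises either), so fill the grid row by row in increasing a, and left to right within a row: each cell's successors are then already labelled.
      b=0  b=1  b=2  b=3  b=4  b=5
a=0:    L    W    L    W    W    W
a=1:    W    W    W    W    L    W
a=2:    W    L    W    L    W    W
a=3:    L    W    W    W    W    W
a=4:    W    W    W    W    L    W
a=5:    W    L    W    L    W    W
a=6:    L    W    W    W    W    W
a=7:    W    W    L    W    L    W
a=8:    W    L    W    W    W    W
Cells with no legal move (terminal, hence L): (0,0).
The remaining L cells, each justified by listing all of its moves:
(0,2): L (sole option (0,1)(W) is W)
(1,4): L (options (0,4)(W), (1,3)(W), (1,0)(W), (0,3)(W) are all W)
(2,1): L (options (1,1)(W), (0,1)(W), (2,0)(W), (1,0)(W) are all W)
(2,3): L (options (1,3)(W), (0,3)(W), (2,2)(W), (1,2)(W) are all W)
(3,0): L (options (2,0)(W), (1,0)(W) are all W)
(4,4): L (options (3,4)(W), (2,4)(W), (0,4)(W), (4,3)(W), (4,0)(W), (3,3)(W) are all W)
(5,1): L (options (4,1)(W), (3,1)(W), (1,1)(W), (5,0)(W), (4,0)(W) are all W)
(5,3): L (options (4,3)(W), (3,3)(W), (1,3)(W), (5,2)(W), (4,2)(W) are all W)
(6,0): L (options (5,0)(W), (4,0)(W), (2,0)(W) are all W)
(7,2): L (options (6,2)(W), (5,2)(W), (3,2)(W), (7,1)(W), (6,1)(W) are all W)
(7,4): L (options (6,4)(W), (5,4)(W), (3,4)(W), (7,3)(W), (7,0)(W), (6,3)(W) are all W)
(8,1): L (options (7,1)(W), (6,1)(W), (4,1)(W), (8,0)(W), (7,0)(W) are all W)
Every other cell has at least one move into one of the L cells above, so it is W.
L cells per row: a=0: 2, a=1: 1, a=2: 2, a=3: 1, a=4: 1, a=5: 2, a=6: 1, a=7: 2, a=8: 1; total 13.

13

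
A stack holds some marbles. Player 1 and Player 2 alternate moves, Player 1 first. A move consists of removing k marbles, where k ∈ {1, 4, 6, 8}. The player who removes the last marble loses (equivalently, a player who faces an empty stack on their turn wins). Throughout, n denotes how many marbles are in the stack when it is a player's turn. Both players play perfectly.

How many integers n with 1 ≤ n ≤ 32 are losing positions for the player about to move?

12

Classify positions by backward induction: terminal positions (no move available) are W. From any other position, the mover wins iff some move reaches an L.
n=0: no move; the opponent has just taken the last marble and therefore loses → W
n=1: the only move is to 0(W), a W ⇒ L
n=2: can move to 1, which is L ⇒ W
n=3: the only move is to 2(W), a W ⇒ L
n=4: can move to 3, which is L ⇒ W
n=5: can move to 1, which is L ⇒ W
n=6: moves to 5(W), 2(W), 0(W); every one is W ⇒ L
n=7: can move to 6, which is L ⇒ W
n=8: moves to 7(W), 4(W), 2(W), 0(W); every one is W ⇒ L
n=9: can move to 8, which is L ⇒ W
n=10: can move to 6, which is L ⇒ W
n=11: can move to 3, which is L ⇒ W
n=12: can move to 8, which is L ⇒ W
n=13: moves to 12(W), 9(W), 7(W), 5(W); every one is W ⇒ L
n=14: can move to 13, which is L ⇒ W
n=15: moves to 14(W), 11(W), 9(W), 7(W); every one is W ⇒ L
n=16: can move to 15, which is L ⇒ W
n=17: can move to 13, which is L ⇒ W
n=18: moves to 17(W), 14(W), 12(W), 10(W); every one is W ⇒ L
n=19: can move to 18, which is L ⇒ W
n=20: moves to 19(W), 16(W), 14(W), 12(W); every one is W ⇒ L
n=21: can move to 20, which is L ⇒ W
n=22: can move to 18, which is L ⇒ W
n=23: can move to 15, which is L ⇒ W
n=24: can move to 20, which is L ⇒ W
n=25: moves to 24(W), 21(W), 19(W), 17(W); every one is W ⇒ L
n=26: can move to 25, which is L ⇒ W
n=27: moves to 26(W), 23(W), 21(W), 19(W); every one is W ⇒ L
n=28: can move to 27, which is L ⇒ W
n=29: can move to 25, which is L ⇒ W
n=30: moves to 29(W), 26(W), 24(W), 22(W); every one is W ⇒ L
n=31: can move to 30, which is L ⇒ W
n=32: moves to 31(W), 28(W), 26(W), 24(W); every one is W ⇒ L
L entries with 1 ≤ n ≤ 32 (the range starts at n=1): n = 1, 3, 6, 8, 13, 15, 18, 20, 25, 27, 30, 32; that makes 12.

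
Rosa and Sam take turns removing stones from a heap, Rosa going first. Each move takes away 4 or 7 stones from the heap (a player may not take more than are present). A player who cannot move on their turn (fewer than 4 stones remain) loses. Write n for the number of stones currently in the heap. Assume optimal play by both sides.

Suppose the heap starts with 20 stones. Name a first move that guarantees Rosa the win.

Remove 7, leaving 13.

Use the standard recursion: the mover loses at a terminal position; elsewhere, the mover wins exactly when some move hands the opponent an L position.
n=0: no move → L
n=1: no move → L
n=2: no move → L
n=3: no move → L
n=4: reaches L-position 0 → W
n=5: reaches L-position 1 → W
n=6: reaches L-position 2 → W
n=7: reaches L-position 3 → W
n=8: reaches L-position 1 → W
n=9: reaches L-position 2 → W
n=10: reaches L-position 3 → W
n=11: only reaches 7(W), 4(W), all W → L
n=12: only reaches 8(W), 5(W), all W → L
n=13: only reaches 9(W), 6(W), all W → L
n=14: only reaches 10(W), 7(W), all W → L
n=15: reaches L-position 11 → W
n=16: reaches L-position 12 → W
n=17: reaches L-position 13 → W
n=18: reaches L-position 14 → W
n=19: reaches L-position 12 → W
n=20: reaches L-position 13 → W
From 20, the L positions reachable in one move are: 13.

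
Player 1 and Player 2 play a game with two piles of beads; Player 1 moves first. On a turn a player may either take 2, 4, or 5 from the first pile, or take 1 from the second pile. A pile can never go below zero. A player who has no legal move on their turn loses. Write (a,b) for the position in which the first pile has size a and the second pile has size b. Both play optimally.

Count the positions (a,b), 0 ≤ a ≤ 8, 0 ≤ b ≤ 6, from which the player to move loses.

Use the standard recursion: the mover loses at a terminal position; elsewhere, the mover wins exactly when some move hands the opponent an L position.
Every move lowers a or b (never raises either), so fill the grid row by row in increasing a, and left to right within a row: each cell's successors are then already labelled.
      b=0  b=1  b=2  b=3  b=4  b=5  b=6
a=0:    L    W    L    W    L    W    L
a=1:    L    W    L    W    L    W    L
a=2:    W    L    W    L    W    L    W
a=3:    W    L    W    L    W    L    W
a=4:    W    W    W    W    W    W    W
a=5:    W    W    W    W    W    W    W
a=6:    W    W    W    W    W    W    W
a=7:    L    W    L    W    L    W    L
a=8:    L    W    L    W    L    W    L
Cells with no legal move (terminal, hence L): (0,0), (1,0).
The remaining L cells, each justified by listing all of its moves:
(0,2): L (sole option (0,1)(W) is W)
(0,4): L (sole option (0,3)(W) is W)
(0,6): L (sole option (0,5)(W) is W)
(1,2): L (sole option (1,1)(W) is W)
(1,4): L (sole option (1,3)(W) is W)
(1,6): L (sole option (1,5)(W) is W)
(2,1): L (options (0,1)(W), (2,0)(W) are all W)
(2,3): L (options (0,3)(W), (2,2)(W) are all W)
(2,5): L (options (0,5)(W), (2,4)(W) are all W)
(3,1): L (options (1,1)(W), (3,0)(W) are all W)
(3,3): L (options (1,3)(W), (3,2)(W) are all W)
(3,5): L (options (1,5)(W), (3,4)(W) are all W)
(7,0): L (options (5,0)(W), (3,0)(W), (2,0)(W) are all W)
(7,2): L (options (5,2)(W), (3,2)(W), (2,2)(W), (7,1)(W) are all W)
(7,4): L (options (5,4)(W), (3,4)(W), (2,4)(W), (7,3)(W) are all W)
(7,6): L (options (5,6)(W), (3,6)(W), (2,6)(W), (7,5)(W) are all W)
(8,0): L (options (6,0)(W), (4,0)(W), (3,0)(W) are all W)
(8,2): L (options (6,2)(W), (4,2)(W), (3,2)(W), (8,1)(W) are all W)
(8,4): L (options (6,4)(W), (4,4)(W), (3,4)(W), (8,3)(W) are all W)
(8,6): L (options (6,6)(W), (4,6)(W), (3,6)(W), (8,5)(W) are all W)
Every other cell has at least one move into one of the L cells above, so it is W.
L cells per row: a=0: 4, a=1: 4, a=2: 3, a=3: 3, a=4: 0, a=5: 0, a=6: 0, a=7: 4, a=8: 4; total 22.

22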